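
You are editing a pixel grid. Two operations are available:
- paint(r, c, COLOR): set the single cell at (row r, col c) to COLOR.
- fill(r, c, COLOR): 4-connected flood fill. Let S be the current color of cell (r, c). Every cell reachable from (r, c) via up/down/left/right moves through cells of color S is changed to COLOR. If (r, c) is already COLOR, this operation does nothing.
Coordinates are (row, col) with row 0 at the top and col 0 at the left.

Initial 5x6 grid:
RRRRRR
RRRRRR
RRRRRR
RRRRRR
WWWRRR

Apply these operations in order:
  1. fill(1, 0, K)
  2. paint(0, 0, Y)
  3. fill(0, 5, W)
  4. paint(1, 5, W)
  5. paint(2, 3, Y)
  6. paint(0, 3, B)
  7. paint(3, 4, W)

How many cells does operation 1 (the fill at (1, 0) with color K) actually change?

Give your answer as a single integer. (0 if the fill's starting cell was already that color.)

After op 1 fill(1,0,K) [27 cells changed]:
KKKKKK
KKKKKK
KKKKKK
KKKKKK
WWWKKK

Answer: 27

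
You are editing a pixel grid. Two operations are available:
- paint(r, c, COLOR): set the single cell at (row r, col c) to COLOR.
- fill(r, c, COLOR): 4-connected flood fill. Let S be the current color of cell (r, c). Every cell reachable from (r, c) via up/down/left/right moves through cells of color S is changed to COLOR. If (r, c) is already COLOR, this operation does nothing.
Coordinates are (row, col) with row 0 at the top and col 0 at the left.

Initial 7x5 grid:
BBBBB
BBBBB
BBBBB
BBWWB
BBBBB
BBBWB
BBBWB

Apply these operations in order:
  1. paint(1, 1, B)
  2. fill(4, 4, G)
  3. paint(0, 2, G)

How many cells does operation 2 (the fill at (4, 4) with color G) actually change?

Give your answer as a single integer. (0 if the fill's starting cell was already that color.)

After op 1 paint(1,1,B):
BBBBB
BBBBB
BBBBB
BBWWB
BBBBB
BBBWB
BBBWB
After op 2 fill(4,4,G) [31 cells changed]:
GGGGG
GGGGG
GGGGG
GGWWG
GGGGG
GGGWG
GGGWG

Answer: 31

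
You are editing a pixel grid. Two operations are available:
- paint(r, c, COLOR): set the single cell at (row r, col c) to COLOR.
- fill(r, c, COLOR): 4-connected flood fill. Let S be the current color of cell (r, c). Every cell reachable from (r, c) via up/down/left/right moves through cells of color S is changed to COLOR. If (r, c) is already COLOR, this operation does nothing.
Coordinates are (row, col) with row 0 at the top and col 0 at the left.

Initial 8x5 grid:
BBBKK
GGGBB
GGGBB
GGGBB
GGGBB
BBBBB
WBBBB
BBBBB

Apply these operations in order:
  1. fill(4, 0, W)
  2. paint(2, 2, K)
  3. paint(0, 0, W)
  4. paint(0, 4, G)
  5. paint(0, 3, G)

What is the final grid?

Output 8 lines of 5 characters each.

Answer: WBBGG
WWWBB
WWKBB
WWWBB
WWWBB
BBBBB
WBBBB
BBBBB

Derivation:
After op 1 fill(4,0,W) [12 cells changed]:
BBBKK
WWWBB
WWWBB
WWWBB
WWWBB
BBBBB
WBBBB
BBBBB
After op 2 paint(2,2,K):
BBBKK
WWWBB
WWKBB
WWWBB
WWWBB
BBBBB
WBBBB
BBBBB
After op 3 paint(0,0,W):
WBBKK
WWWBB
WWKBB
WWWBB
WWWBB
BBBBB
WBBBB
BBBBB
After op 4 paint(0,4,G):
WBBKG
WWWBB
WWKBB
WWWBB
WWWBB
BBBBB
WBBBB
BBBBB
After op 5 paint(0,3,G):
WBBGG
WWWBB
WWKBB
WWWBB
WWWBB
BBBBB
WBBBB
BBBBB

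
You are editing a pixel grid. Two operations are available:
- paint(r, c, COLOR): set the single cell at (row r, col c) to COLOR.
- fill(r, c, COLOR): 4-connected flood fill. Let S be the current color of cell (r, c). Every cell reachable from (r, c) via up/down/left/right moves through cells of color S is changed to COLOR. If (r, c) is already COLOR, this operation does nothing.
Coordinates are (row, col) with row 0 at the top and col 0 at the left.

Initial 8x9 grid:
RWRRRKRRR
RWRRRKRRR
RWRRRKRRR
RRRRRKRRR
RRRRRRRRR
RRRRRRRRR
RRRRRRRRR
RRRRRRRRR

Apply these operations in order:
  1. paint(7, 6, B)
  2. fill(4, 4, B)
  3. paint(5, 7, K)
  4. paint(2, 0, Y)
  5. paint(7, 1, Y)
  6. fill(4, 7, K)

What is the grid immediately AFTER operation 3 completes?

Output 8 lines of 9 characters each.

After op 1 paint(7,6,B):
RWRRRKRRR
RWRRRKRRR
RWRRRKRRR
RRRRRKRRR
RRRRRRRRR
RRRRRRRRR
RRRRRRRRR
RRRRRRBRR
After op 2 fill(4,4,B) [64 cells changed]:
BWBBBKBBB
BWBBBKBBB
BWBBBKBBB
BBBBBKBBB
BBBBBBBBB
BBBBBBBBB
BBBBBBBBB
BBBBBBBBB
After op 3 paint(5,7,K):
BWBBBKBBB
BWBBBKBBB
BWBBBKBBB
BBBBBKBBB
BBBBBBBBB
BBBBBBBKB
BBBBBBBBB
BBBBBBBBB

Answer: BWBBBKBBB
BWBBBKBBB
BWBBBKBBB
BBBBBKBBB
BBBBBBBBB
BBBBBBBKB
BBBBBBBBB
BBBBBBBBB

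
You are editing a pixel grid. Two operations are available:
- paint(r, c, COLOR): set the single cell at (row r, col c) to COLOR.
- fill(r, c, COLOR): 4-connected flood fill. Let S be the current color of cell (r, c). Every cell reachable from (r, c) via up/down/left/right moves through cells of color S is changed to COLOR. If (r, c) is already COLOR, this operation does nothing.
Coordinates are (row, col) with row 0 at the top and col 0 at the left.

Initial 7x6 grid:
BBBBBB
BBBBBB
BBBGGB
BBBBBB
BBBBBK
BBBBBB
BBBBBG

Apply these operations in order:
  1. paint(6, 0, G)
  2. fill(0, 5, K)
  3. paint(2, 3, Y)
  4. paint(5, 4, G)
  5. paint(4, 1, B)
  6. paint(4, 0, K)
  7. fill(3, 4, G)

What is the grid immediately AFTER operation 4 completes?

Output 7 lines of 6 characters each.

Answer: KKKKKK
KKKKKK
KKKYGK
KKKKKK
KKKKKK
KKKKGK
GKKKKG

Derivation:
After op 1 paint(6,0,G):
BBBBBB
BBBBBB
BBBGGB
BBBBBB
BBBBBK
BBBBBB
GBBBBG
After op 2 fill(0,5,K) [37 cells changed]:
KKKKKK
KKKKKK
KKKGGK
KKKKKK
KKKKKK
KKKKKK
GKKKKG
After op 3 paint(2,3,Y):
KKKKKK
KKKKKK
KKKYGK
KKKKKK
KKKKKK
KKKKKK
GKKKKG
After op 4 paint(5,4,G):
KKKKKK
KKKKKK
KKKYGK
KKKKKK
KKKKKK
KKKKGK
GKKKKG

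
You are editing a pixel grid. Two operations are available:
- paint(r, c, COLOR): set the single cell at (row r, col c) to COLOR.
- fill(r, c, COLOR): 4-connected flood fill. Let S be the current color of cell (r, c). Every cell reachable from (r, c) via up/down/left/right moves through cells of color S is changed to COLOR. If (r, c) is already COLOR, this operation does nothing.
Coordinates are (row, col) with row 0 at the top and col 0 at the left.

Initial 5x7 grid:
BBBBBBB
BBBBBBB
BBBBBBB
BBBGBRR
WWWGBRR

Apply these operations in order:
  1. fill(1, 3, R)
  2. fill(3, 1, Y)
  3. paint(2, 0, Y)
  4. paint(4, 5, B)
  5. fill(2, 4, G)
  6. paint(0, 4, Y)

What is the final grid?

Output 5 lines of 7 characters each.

After op 1 fill(1,3,R) [26 cells changed]:
RRRRRRR
RRRRRRR
RRRRRRR
RRRGRRR
WWWGRRR
After op 2 fill(3,1,Y) [30 cells changed]:
YYYYYYY
YYYYYYY
YYYYYYY
YYYGYYY
WWWGYYY
After op 3 paint(2,0,Y):
YYYYYYY
YYYYYYY
YYYYYYY
YYYGYYY
WWWGYYY
After op 4 paint(4,5,B):
YYYYYYY
YYYYYYY
YYYYYYY
YYYGYYY
WWWGYBY
After op 5 fill(2,4,G) [29 cells changed]:
GGGGGGG
GGGGGGG
GGGGGGG
GGGGGGG
WWWGGBG
After op 6 paint(0,4,Y):
GGGGYGG
GGGGGGG
GGGGGGG
GGGGGGG
WWWGGBG

Answer: GGGGYGG
GGGGGGG
GGGGGGG
GGGGGGG
WWWGGBG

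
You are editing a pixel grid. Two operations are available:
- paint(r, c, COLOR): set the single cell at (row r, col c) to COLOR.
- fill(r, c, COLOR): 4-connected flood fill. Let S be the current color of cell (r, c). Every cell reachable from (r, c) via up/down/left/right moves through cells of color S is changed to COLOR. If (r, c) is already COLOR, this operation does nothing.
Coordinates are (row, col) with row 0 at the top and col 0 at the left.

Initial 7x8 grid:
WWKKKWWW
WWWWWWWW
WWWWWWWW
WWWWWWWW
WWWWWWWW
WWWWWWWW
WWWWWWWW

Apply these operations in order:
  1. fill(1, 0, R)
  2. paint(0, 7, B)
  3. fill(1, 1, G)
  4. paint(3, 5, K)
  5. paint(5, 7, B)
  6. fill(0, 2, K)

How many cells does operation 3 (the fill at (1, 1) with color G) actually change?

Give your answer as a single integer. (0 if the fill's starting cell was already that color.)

After op 1 fill(1,0,R) [53 cells changed]:
RRKKKRRR
RRRRRRRR
RRRRRRRR
RRRRRRRR
RRRRRRRR
RRRRRRRR
RRRRRRRR
After op 2 paint(0,7,B):
RRKKKRRB
RRRRRRRR
RRRRRRRR
RRRRRRRR
RRRRRRRR
RRRRRRRR
RRRRRRRR
After op 3 fill(1,1,G) [52 cells changed]:
GGKKKGGB
GGGGGGGG
GGGGGGGG
GGGGGGGG
GGGGGGGG
GGGGGGGG
GGGGGGGG

Answer: 52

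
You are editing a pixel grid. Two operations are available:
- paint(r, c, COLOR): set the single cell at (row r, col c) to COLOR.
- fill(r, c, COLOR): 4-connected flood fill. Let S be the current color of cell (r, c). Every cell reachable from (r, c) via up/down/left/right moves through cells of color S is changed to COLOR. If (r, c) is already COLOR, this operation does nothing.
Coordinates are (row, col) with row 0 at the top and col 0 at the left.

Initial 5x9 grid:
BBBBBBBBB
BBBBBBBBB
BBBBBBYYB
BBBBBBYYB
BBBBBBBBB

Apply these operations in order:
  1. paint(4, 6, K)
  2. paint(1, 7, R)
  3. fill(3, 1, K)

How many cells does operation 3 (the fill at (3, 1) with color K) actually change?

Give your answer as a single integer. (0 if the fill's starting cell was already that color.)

Answer: 39

Derivation:
After op 1 paint(4,6,K):
BBBBBBBBB
BBBBBBBBB
BBBBBBYYB
BBBBBBYYB
BBBBBBKBB
After op 2 paint(1,7,R):
BBBBBBBBB
BBBBBBBRB
BBBBBBYYB
BBBBBBYYB
BBBBBBKBB
After op 3 fill(3,1,K) [39 cells changed]:
KKKKKKKKK
KKKKKKKRK
KKKKKKYYK
KKKKKKYYK
KKKKKKKKK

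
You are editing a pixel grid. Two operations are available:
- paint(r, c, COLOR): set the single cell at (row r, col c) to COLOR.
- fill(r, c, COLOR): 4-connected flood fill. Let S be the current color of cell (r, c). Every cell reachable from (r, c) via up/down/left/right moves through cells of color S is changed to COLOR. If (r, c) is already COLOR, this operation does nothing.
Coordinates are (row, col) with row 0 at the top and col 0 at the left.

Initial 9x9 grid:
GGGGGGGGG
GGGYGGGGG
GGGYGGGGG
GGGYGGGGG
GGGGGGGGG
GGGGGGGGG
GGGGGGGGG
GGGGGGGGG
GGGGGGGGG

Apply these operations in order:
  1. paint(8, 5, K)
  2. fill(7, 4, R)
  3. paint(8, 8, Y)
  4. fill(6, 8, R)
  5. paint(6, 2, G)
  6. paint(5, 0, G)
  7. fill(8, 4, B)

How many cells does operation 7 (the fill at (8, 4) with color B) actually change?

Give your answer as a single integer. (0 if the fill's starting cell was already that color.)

After op 1 paint(8,5,K):
GGGGGGGGG
GGGYGGGGG
GGGYGGGGG
GGGYGGGGG
GGGGGGGGG
GGGGGGGGG
GGGGGGGGG
GGGGGGGGG
GGGGGKGGG
After op 2 fill(7,4,R) [77 cells changed]:
RRRRRRRRR
RRRYRRRRR
RRRYRRRRR
RRRYRRRRR
RRRRRRRRR
RRRRRRRRR
RRRRRRRRR
RRRRRRRRR
RRRRRKRRR
After op 3 paint(8,8,Y):
RRRRRRRRR
RRRYRRRRR
RRRYRRRRR
RRRYRRRRR
RRRRRRRRR
RRRRRRRRR
RRRRRRRRR
RRRRRRRRR
RRRRRKRRY
After op 4 fill(6,8,R) [0 cells changed]:
RRRRRRRRR
RRRYRRRRR
RRRYRRRRR
RRRYRRRRR
RRRRRRRRR
RRRRRRRRR
RRRRRRRRR
RRRRRRRRR
RRRRRKRRY
After op 5 paint(6,2,G):
RRRRRRRRR
RRRYRRRRR
RRRYRRRRR
RRRYRRRRR
RRRRRRRRR
RRRRRRRRR
RRGRRRRRR
RRRRRRRRR
RRRRRKRRY
After op 6 paint(5,0,G):
RRRRRRRRR
RRRYRRRRR
RRRYRRRRR
RRRYRRRRR
RRRRRRRRR
GRRRRRRRR
RRGRRRRRR
RRRRRRRRR
RRRRRKRRY
After op 7 fill(8,4,B) [74 cells changed]:
BBBBBBBBB
BBBYBBBBB
BBBYBBBBB
BBBYBBBBB
BBBBBBBBB
GBBBBBBBB
BBGBBBBBB
BBBBBBBBB
BBBBBKBBY

Answer: 74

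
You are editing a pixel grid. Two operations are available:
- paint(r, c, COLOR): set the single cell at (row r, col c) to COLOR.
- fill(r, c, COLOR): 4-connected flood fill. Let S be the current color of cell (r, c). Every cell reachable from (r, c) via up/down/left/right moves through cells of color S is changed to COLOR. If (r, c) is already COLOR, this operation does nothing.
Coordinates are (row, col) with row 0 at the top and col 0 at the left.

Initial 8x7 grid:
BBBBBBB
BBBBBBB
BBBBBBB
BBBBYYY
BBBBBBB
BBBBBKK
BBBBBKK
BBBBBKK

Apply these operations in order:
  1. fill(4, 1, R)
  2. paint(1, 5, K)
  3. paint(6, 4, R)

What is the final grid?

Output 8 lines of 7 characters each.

Answer: RRRRRRR
RRRRRKR
RRRRRRR
RRRRYYY
RRRRRRR
RRRRRKK
RRRRRKK
RRRRRKK

Derivation:
After op 1 fill(4,1,R) [47 cells changed]:
RRRRRRR
RRRRRRR
RRRRRRR
RRRRYYY
RRRRRRR
RRRRRKK
RRRRRKK
RRRRRKK
After op 2 paint(1,5,K):
RRRRRRR
RRRRRKR
RRRRRRR
RRRRYYY
RRRRRRR
RRRRRKK
RRRRRKK
RRRRRKK
After op 3 paint(6,4,R):
RRRRRRR
RRRRRKR
RRRRRRR
RRRRYYY
RRRRRRR
RRRRRKK
RRRRRKK
RRRRRKK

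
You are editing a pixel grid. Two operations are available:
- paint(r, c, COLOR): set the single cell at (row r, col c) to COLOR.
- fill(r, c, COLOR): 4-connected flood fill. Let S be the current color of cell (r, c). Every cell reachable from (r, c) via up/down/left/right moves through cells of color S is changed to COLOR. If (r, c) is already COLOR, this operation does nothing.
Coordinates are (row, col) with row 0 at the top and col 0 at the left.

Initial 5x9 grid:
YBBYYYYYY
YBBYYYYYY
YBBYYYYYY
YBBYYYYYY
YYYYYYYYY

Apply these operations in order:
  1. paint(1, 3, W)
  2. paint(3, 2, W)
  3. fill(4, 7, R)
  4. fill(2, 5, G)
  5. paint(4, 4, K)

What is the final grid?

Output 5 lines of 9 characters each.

Answer: GBBGGGGGG
GBBWGGGGG
GBBGGGGGG
GBWGGGGGG
GGGGKGGGG

Derivation:
After op 1 paint(1,3,W):
YBBYYYYYY
YBBWYYYYY
YBBYYYYYY
YBBYYYYYY
YYYYYYYYY
After op 2 paint(3,2,W):
YBBYYYYYY
YBBWYYYYY
YBBYYYYYY
YBWYYYYYY
YYYYYYYYY
After op 3 fill(4,7,R) [36 cells changed]:
RBBRRRRRR
RBBWRRRRR
RBBRRRRRR
RBWRRRRRR
RRRRRRRRR
After op 4 fill(2,5,G) [36 cells changed]:
GBBGGGGGG
GBBWGGGGG
GBBGGGGGG
GBWGGGGGG
GGGGGGGGG
After op 5 paint(4,4,K):
GBBGGGGGG
GBBWGGGGG
GBBGGGGGG
GBWGGGGGG
GGGGKGGGG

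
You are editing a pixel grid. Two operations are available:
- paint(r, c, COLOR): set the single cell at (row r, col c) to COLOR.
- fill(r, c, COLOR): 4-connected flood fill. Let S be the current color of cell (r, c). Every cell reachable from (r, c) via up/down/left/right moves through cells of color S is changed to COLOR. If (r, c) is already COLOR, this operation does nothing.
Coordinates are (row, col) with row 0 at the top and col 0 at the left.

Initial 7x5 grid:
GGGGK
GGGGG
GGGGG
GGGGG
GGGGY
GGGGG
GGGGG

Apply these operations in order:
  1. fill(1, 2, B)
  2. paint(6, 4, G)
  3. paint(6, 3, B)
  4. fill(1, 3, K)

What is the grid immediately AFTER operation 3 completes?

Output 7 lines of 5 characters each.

Answer: BBBBK
BBBBB
BBBBB
BBBBB
BBBBY
BBBBB
BBBBG

Derivation:
After op 1 fill(1,2,B) [33 cells changed]:
BBBBK
BBBBB
BBBBB
BBBBB
BBBBY
BBBBB
BBBBB
After op 2 paint(6,4,G):
BBBBK
BBBBB
BBBBB
BBBBB
BBBBY
BBBBB
BBBBG
After op 3 paint(6,3,B):
BBBBK
BBBBB
BBBBB
BBBBB
BBBBY
BBBBB
BBBBG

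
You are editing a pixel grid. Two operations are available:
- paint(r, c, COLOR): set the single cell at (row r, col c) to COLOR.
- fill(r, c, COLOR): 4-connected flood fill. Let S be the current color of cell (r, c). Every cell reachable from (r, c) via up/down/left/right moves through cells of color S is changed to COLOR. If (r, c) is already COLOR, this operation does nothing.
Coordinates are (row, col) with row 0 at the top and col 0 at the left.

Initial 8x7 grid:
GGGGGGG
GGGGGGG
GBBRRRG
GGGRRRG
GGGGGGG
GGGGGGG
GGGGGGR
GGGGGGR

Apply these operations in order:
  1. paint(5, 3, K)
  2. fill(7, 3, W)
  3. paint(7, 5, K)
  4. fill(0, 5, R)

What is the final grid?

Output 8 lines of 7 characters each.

Answer: RRRRRRR
RRRRRRR
RBBRRRR
RRRRRRR
RRRRRRR
RRRKRRR
RRRRRRR
RRRRRKR

Derivation:
After op 1 paint(5,3,K):
GGGGGGG
GGGGGGG
GBBRRRG
GGGRRRG
GGGGGGG
GGGKGGG
GGGGGGR
GGGGGGR
After op 2 fill(7,3,W) [45 cells changed]:
WWWWWWW
WWWWWWW
WBBRRRW
WWWRRRW
WWWWWWW
WWWKWWW
WWWWWWR
WWWWWWR
After op 3 paint(7,5,K):
WWWWWWW
WWWWWWW
WBBRRRW
WWWRRRW
WWWWWWW
WWWKWWW
WWWWWWR
WWWWWKR
After op 4 fill(0,5,R) [44 cells changed]:
RRRRRRR
RRRRRRR
RBBRRRR
RRRRRRR
RRRRRRR
RRRKRRR
RRRRRRR
RRRRRKR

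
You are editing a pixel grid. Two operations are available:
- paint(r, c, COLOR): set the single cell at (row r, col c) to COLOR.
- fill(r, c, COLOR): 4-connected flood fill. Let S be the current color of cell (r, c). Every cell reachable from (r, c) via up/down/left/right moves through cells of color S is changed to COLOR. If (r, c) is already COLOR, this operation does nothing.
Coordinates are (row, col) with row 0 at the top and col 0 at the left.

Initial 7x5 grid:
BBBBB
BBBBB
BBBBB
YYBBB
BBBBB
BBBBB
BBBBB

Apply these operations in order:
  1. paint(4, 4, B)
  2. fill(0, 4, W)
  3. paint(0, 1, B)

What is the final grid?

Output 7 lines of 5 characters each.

After op 1 paint(4,4,B):
BBBBB
BBBBB
BBBBB
YYBBB
BBBBB
BBBBB
BBBBB
After op 2 fill(0,4,W) [33 cells changed]:
WWWWW
WWWWW
WWWWW
YYWWW
WWWWW
WWWWW
WWWWW
After op 3 paint(0,1,B):
WBWWW
WWWWW
WWWWW
YYWWW
WWWWW
WWWWW
WWWWW

Answer: WBWWW
WWWWW
WWWWW
YYWWW
WWWWW
WWWWW
WWWWW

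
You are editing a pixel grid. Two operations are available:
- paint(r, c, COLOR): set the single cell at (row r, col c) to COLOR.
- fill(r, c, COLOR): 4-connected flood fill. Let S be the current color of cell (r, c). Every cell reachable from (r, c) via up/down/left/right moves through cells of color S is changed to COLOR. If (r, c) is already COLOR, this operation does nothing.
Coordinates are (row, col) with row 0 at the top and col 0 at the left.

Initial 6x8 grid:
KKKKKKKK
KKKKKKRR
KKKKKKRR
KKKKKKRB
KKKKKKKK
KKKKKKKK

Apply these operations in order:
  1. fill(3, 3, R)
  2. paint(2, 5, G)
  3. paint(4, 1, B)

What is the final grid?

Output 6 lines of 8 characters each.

After op 1 fill(3,3,R) [42 cells changed]:
RRRRRRRR
RRRRRRRR
RRRRRRRR
RRRRRRRB
RRRRRRRR
RRRRRRRR
After op 2 paint(2,5,G):
RRRRRRRR
RRRRRRRR
RRRRRGRR
RRRRRRRB
RRRRRRRR
RRRRRRRR
After op 3 paint(4,1,B):
RRRRRRRR
RRRRRRRR
RRRRRGRR
RRRRRRRB
RBRRRRRR
RRRRRRRR

Answer: RRRRRRRR
RRRRRRRR
RRRRRGRR
RRRRRRRB
RBRRRRRR
RRRRRRRR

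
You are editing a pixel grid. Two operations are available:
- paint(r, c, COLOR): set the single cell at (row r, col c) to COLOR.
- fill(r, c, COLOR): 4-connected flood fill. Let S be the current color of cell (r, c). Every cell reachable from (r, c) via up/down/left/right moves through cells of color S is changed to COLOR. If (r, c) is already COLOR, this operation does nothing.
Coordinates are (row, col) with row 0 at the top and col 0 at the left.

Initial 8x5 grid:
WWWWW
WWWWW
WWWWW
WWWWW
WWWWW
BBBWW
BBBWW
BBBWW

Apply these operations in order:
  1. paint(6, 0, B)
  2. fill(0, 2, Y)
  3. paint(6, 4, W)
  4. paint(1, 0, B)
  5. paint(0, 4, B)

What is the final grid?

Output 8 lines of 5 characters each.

After op 1 paint(6,0,B):
WWWWW
WWWWW
WWWWW
WWWWW
WWWWW
BBBWW
BBBWW
BBBWW
After op 2 fill(0,2,Y) [31 cells changed]:
YYYYY
YYYYY
YYYYY
YYYYY
YYYYY
BBBYY
BBBYY
BBBYY
After op 3 paint(6,4,W):
YYYYY
YYYYY
YYYYY
YYYYY
YYYYY
BBBYY
BBBYW
BBBYY
After op 4 paint(1,0,B):
YYYYY
BYYYY
YYYYY
YYYYY
YYYYY
BBBYY
BBBYW
BBBYY
After op 5 paint(0,4,B):
YYYYB
BYYYY
YYYYY
YYYYY
YYYYY
BBBYY
BBBYW
BBBYY

Answer: YYYYB
BYYYY
YYYYY
YYYYY
YYYYY
BBBYY
BBBYW
BBBYY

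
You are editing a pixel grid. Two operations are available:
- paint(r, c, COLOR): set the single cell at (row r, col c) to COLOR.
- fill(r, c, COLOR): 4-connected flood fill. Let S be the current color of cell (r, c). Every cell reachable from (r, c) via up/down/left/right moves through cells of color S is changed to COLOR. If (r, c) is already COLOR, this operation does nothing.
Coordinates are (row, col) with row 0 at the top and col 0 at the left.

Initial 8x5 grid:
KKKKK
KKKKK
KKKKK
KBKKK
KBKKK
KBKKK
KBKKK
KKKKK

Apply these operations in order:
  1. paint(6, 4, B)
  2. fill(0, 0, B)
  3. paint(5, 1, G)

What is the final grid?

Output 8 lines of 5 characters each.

After op 1 paint(6,4,B):
KKKKK
KKKKK
KKKKK
KBKKK
KBKKK
KBKKK
KBKKB
KKKKK
After op 2 fill(0,0,B) [35 cells changed]:
BBBBB
BBBBB
BBBBB
BBBBB
BBBBB
BBBBB
BBBBB
BBBBB
After op 3 paint(5,1,G):
BBBBB
BBBBB
BBBBB
BBBBB
BBBBB
BGBBB
BBBBB
BBBBB

Answer: BBBBB
BBBBB
BBBBB
BBBBB
BBBBB
BGBBB
BBBBB
BBBBB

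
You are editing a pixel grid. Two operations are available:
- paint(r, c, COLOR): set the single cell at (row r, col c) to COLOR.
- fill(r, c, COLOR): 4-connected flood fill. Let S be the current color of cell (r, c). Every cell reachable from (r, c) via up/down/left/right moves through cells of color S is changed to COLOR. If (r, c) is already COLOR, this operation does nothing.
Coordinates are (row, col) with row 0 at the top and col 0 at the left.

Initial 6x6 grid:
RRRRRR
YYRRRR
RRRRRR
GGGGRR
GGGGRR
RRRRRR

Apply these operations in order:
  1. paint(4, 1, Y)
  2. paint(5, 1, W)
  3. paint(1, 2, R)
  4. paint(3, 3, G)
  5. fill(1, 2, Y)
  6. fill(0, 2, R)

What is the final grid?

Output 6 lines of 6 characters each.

Answer: RRRRRR
RRRRRR
RRRRRR
GGGGRR
GYGGRR
RWRRRR

Derivation:
After op 1 paint(4,1,Y):
RRRRRR
YYRRRR
RRRRRR
GGGGRR
GYGGRR
RRRRRR
After op 2 paint(5,1,W):
RRRRRR
YYRRRR
RRRRRR
GGGGRR
GYGGRR
RWRRRR
After op 3 paint(1,2,R):
RRRRRR
YYRRRR
RRRRRR
GGGGRR
GYGGRR
RWRRRR
After op 4 paint(3,3,G):
RRRRRR
YYRRRR
RRRRRR
GGGGRR
GYGGRR
RWRRRR
After op 5 fill(1,2,Y) [24 cells changed]:
YYYYYY
YYYYYY
YYYYYY
GGGGYY
GYGGYY
RWYYYY
After op 6 fill(0,2,R) [26 cells changed]:
RRRRRR
RRRRRR
RRRRRR
GGGGRR
GYGGRR
RWRRRR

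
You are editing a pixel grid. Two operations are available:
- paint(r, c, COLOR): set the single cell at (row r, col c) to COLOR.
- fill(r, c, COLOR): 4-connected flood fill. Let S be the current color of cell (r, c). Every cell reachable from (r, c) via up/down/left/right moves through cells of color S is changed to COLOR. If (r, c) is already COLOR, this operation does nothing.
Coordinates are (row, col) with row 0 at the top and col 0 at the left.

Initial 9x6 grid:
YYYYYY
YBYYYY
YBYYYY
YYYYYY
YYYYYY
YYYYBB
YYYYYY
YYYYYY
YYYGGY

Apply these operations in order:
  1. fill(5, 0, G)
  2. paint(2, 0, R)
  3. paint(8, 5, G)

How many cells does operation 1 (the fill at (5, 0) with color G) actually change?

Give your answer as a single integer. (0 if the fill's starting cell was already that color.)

After op 1 fill(5,0,G) [48 cells changed]:
GGGGGG
GBGGGG
GBGGGG
GGGGGG
GGGGGG
GGGGBB
GGGGGG
GGGGGG
GGGGGG

Answer: 48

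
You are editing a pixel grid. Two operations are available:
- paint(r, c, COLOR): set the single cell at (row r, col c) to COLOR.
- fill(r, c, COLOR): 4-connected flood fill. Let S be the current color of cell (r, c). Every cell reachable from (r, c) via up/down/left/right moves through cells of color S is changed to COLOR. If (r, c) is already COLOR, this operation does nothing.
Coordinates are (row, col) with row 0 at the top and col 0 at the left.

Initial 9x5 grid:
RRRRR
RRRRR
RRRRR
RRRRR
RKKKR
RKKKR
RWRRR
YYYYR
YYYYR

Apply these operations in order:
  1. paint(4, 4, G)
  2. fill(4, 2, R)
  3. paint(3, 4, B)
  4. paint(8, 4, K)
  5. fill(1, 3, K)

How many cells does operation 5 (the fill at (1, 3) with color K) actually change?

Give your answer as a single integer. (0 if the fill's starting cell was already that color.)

After op 1 paint(4,4,G):
RRRRR
RRRRR
RRRRR
RRRRR
RKKKG
RKKKR
RWRRR
YYYYR
YYYYR
After op 2 fill(4,2,R) [6 cells changed]:
RRRRR
RRRRR
RRRRR
RRRRR
RRRRG
RRRRR
RWRRR
YYYYR
YYYYR
After op 3 paint(3,4,B):
RRRRR
RRRRR
RRRRR
RRRRB
RRRRG
RRRRR
RWRRR
YYYYR
YYYYR
After op 4 paint(8,4,K):
RRRRR
RRRRR
RRRRR
RRRRB
RRRRG
RRRRR
RWRRR
YYYYR
YYYYK
After op 5 fill(1,3,K) [33 cells changed]:
KKKKK
KKKKK
KKKKK
KKKKB
KKKKG
KKKKK
KWKKK
YYYYK
YYYYK

Answer: 33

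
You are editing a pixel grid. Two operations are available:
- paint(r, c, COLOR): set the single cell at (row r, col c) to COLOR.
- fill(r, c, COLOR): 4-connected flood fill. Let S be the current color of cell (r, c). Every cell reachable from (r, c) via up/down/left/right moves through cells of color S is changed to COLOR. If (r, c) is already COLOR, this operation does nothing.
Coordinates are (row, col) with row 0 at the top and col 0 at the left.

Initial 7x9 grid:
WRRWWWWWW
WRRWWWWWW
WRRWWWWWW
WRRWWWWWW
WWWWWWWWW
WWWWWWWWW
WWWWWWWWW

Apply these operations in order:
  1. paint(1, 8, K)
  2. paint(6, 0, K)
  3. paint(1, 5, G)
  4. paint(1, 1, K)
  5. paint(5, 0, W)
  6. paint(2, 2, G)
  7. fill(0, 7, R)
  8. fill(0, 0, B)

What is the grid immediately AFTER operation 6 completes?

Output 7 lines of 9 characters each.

Answer: WRRWWWWWW
WKRWWGWWK
WRGWWWWWW
WRRWWWWWW
WWWWWWWWW
WWWWWWWWW
KWWWWWWWW

Derivation:
After op 1 paint(1,8,K):
WRRWWWWWW
WRRWWWWWK
WRRWWWWWW
WRRWWWWWW
WWWWWWWWW
WWWWWWWWW
WWWWWWWWW
After op 2 paint(6,0,K):
WRRWWWWWW
WRRWWWWWK
WRRWWWWWW
WRRWWWWWW
WWWWWWWWW
WWWWWWWWW
KWWWWWWWW
After op 3 paint(1,5,G):
WRRWWWWWW
WRRWWGWWK
WRRWWWWWW
WRRWWWWWW
WWWWWWWWW
WWWWWWWWW
KWWWWWWWW
After op 4 paint(1,1,K):
WRRWWWWWW
WKRWWGWWK
WRRWWWWWW
WRRWWWWWW
WWWWWWWWW
WWWWWWWWW
KWWWWWWWW
After op 5 paint(5,0,W):
WRRWWWWWW
WKRWWGWWK
WRRWWWWWW
WRRWWWWWW
WWWWWWWWW
WWWWWWWWW
KWWWWWWWW
After op 6 paint(2,2,G):
WRRWWWWWW
WKRWWGWWK
WRGWWWWWW
WRRWWWWWW
WWWWWWWWW
WWWWWWWWW
KWWWWWWWW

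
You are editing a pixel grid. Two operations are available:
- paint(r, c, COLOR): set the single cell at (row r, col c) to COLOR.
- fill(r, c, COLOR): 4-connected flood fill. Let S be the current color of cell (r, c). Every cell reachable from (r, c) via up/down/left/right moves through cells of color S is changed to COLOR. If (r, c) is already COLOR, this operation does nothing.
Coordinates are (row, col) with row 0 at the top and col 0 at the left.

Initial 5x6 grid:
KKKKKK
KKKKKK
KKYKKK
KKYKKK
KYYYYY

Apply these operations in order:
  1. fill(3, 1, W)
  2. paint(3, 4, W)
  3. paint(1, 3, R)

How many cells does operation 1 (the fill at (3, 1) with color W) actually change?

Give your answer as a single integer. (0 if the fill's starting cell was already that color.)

Answer: 23

Derivation:
After op 1 fill(3,1,W) [23 cells changed]:
WWWWWW
WWWWWW
WWYWWW
WWYWWW
WYYYYY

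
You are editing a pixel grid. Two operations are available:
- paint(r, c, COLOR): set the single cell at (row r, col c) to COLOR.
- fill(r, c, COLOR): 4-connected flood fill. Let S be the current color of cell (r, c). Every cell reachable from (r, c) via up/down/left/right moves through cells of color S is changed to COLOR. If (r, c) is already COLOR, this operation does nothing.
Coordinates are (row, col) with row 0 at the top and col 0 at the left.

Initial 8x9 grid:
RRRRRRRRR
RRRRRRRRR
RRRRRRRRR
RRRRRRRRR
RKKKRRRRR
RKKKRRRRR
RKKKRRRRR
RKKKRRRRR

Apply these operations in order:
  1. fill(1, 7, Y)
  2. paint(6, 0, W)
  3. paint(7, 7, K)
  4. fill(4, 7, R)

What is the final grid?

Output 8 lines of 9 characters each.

Answer: RRRRRRRRR
RRRRRRRRR
RRRRRRRRR
RRRRRRRRR
RKKKRRRRR
RKKKRRRRR
WKKKRRRRR
YKKKRRRKR

Derivation:
After op 1 fill(1,7,Y) [60 cells changed]:
YYYYYYYYY
YYYYYYYYY
YYYYYYYYY
YYYYYYYYY
YKKKYYYYY
YKKKYYYYY
YKKKYYYYY
YKKKYYYYY
After op 2 paint(6,0,W):
YYYYYYYYY
YYYYYYYYY
YYYYYYYYY
YYYYYYYYY
YKKKYYYYY
YKKKYYYYY
WKKKYYYYY
YKKKYYYYY
After op 3 paint(7,7,K):
YYYYYYYYY
YYYYYYYYY
YYYYYYYYY
YYYYYYYYY
YKKKYYYYY
YKKKYYYYY
WKKKYYYYY
YKKKYYYKY
After op 4 fill(4,7,R) [57 cells changed]:
RRRRRRRRR
RRRRRRRRR
RRRRRRRRR
RRRRRRRRR
RKKKRRRRR
RKKKRRRRR
WKKKRRRRR
YKKKRRRKR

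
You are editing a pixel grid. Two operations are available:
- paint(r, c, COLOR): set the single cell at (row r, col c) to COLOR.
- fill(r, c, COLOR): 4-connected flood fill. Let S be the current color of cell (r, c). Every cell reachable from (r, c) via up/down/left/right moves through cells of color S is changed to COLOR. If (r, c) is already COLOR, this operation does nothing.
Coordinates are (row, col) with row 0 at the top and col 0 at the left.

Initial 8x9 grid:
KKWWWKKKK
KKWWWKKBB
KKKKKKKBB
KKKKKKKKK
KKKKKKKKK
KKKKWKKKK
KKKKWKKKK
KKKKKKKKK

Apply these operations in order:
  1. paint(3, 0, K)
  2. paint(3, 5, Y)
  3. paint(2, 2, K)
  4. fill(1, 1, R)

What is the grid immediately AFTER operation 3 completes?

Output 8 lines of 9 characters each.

Answer: KKWWWKKKK
KKWWWKKBB
KKKKKKKBB
KKKKKYKKK
KKKKKKKKK
KKKKWKKKK
KKKKWKKKK
KKKKKKKKK

Derivation:
After op 1 paint(3,0,K):
KKWWWKKKK
KKWWWKKBB
KKKKKKKBB
KKKKKKKKK
KKKKKKKKK
KKKKWKKKK
KKKKWKKKK
KKKKKKKKK
After op 2 paint(3,5,Y):
KKWWWKKKK
KKWWWKKBB
KKKKKKKBB
KKKKKYKKK
KKKKKKKKK
KKKKWKKKK
KKKKWKKKK
KKKKKKKKK
After op 3 paint(2,2,K):
KKWWWKKKK
KKWWWKKBB
KKKKKKKBB
KKKKKYKKK
KKKKKKKKK
KKKKWKKKK
KKKKWKKKK
KKKKKKKKK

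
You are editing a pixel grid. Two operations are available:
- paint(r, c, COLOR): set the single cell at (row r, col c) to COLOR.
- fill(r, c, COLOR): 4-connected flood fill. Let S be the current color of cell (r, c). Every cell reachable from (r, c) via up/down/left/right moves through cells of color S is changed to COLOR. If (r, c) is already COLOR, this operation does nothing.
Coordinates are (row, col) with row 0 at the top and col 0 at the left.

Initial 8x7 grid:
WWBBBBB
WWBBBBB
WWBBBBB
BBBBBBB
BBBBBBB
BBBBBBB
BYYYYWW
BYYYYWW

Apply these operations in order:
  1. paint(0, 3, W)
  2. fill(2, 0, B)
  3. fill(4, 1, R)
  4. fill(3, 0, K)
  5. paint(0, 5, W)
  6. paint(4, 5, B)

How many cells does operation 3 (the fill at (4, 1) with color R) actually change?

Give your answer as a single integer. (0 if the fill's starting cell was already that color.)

After op 1 paint(0,3,W):
WWBWBBB
WWBBBBB
WWBBBBB
BBBBBBB
BBBBBBB
BBBBBBB
BYYYYWW
BYYYYWW
After op 2 fill(2,0,B) [6 cells changed]:
BBBWBBB
BBBBBBB
BBBBBBB
BBBBBBB
BBBBBBB
BBBBBBB
BYYYYWW
BYYYYWW
After op 3 fill(4,1,R) [43 cells changed]:
RRRWRRR
RRRRRRR
RRRRRRR
RRRRRRR
RRRRRRR
RRRRRRR
RYYYYWW
RYYYYWW

Answer: 43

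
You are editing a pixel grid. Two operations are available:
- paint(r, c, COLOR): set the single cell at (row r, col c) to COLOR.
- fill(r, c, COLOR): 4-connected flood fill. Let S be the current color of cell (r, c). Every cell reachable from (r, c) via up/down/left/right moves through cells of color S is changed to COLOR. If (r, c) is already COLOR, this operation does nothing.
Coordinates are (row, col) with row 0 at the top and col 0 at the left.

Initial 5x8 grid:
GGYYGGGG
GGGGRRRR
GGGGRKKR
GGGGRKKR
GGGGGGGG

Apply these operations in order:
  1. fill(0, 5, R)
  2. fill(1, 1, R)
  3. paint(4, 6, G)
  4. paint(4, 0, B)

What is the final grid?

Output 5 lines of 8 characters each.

Answer: RRYYRRRR
RRRRRRRR
RRRRRKKR
RRRRRKKR
BRRRRRGR

Derivation:
After op 1 fill(0,5,R) [4 cells changed]:
GGYYRRRR
GGGGRRRR
GGGGRKKR
GGGGRKKR
GGGGGGGG
After op 2 fill(1,1,R) [22 cells changed]:
RRYYRRRR
RRRRRRRR
RRRRRKKR
RRRRRKKR
RRRRRRRR
After op 3 paint(4,6,G):
RRYYRRRR
RRRRRRRR
RRRRRKKR
RRRRRKKR
RRRRRRGR
After op 4 paint(4,0,B):
RRYYRRRR
RRRRRRRR
RRRRRKKR
RRRRRKKR
BRRRRRGR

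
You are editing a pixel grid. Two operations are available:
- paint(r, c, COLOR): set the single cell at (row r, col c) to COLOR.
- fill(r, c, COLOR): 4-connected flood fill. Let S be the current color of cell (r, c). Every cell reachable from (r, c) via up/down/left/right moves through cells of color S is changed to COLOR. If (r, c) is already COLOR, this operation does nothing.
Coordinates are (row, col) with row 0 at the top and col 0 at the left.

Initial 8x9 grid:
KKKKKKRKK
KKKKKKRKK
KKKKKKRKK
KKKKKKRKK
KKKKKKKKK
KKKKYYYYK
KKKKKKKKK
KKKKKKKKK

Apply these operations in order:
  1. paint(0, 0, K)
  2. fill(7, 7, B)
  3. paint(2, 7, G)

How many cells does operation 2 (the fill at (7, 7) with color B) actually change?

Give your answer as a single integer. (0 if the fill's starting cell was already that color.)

After op 1 paint(0,0,K):
KKKKKKRKK
KKKKKKRKK
KKKKKKRKK
KKKKKKRKK
KKKKKKKKK
KKKKYYYYK
KKKKKKKKK
KKKKKKKKK
After op 2 fill(7,7,B) [64 cells changed]:
BBBBBBRBB
BBBBBBRBB
BBBBBBRBB
BBBBBBRBB
BBBBBBBBB
BBBBYYYYB
BBBBBBBBB
BBBBBBBBB

Answer: 64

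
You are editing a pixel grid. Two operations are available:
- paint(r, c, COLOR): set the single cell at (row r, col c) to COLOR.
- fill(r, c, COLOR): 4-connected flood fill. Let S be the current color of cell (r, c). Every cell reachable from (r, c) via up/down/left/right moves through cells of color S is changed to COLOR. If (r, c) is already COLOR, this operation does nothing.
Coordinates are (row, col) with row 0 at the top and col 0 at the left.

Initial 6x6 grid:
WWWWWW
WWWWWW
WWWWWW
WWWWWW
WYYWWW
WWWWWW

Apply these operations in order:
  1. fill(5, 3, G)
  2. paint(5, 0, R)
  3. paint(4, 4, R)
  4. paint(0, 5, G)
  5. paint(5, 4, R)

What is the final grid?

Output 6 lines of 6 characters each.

After op 1 fill(5,3,G) [34 cells changed]:
GGGGGG
GGGGGG
GGGGGG
GGGGGG
GYYGGG
GGGGGG
After op 2 paint(5,0,R):
GGGGGG
GGGGGG
GGGGGG
GGGGGG
GYYGGG
RGGGGG
After op 3 paint(4,4,R):
GGGGGG
GGGGGG
GGGGGG
GGGGGG
GYYGRG
RGGGGG
After op 4 paint(0,5,G):
GGGGGG
GGGGGG
GGGGGG
GGGGGG
GYYGRG
RGGGGG
After op 5 paint(5,4,R):
GGGGGG
GGGGGG
GGGGGG
GGGGGG
GYYGRG
RGGGRG

Answer: GGGGGG
GGGGGG
GGGGGG
GGGGGG
GYYGRG
RGGGRG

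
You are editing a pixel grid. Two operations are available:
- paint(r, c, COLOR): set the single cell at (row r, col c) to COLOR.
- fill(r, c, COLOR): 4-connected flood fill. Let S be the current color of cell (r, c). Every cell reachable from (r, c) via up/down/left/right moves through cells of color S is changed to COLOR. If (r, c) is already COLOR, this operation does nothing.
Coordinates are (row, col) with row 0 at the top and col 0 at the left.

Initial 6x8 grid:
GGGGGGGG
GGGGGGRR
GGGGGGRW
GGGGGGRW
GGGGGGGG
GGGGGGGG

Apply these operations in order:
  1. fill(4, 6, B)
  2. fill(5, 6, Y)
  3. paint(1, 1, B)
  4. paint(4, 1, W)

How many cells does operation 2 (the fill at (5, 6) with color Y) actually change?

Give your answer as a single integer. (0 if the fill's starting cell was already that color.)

After op 1 fill(4,6,B) [42 cells changed]:
BBBBBBBB
BBBBBBRR
BBBBBBRW
BBBBBBRW
BBBBBBBB
BBBBBBBB
After op 2 fill(5,6,Y) [42 cells changed]:
YYYYYYYY
YYYYYYRR
YYYYYYRW
YYYYYYRW
YYYYYYYY
YYYYYYYY

Answer: 42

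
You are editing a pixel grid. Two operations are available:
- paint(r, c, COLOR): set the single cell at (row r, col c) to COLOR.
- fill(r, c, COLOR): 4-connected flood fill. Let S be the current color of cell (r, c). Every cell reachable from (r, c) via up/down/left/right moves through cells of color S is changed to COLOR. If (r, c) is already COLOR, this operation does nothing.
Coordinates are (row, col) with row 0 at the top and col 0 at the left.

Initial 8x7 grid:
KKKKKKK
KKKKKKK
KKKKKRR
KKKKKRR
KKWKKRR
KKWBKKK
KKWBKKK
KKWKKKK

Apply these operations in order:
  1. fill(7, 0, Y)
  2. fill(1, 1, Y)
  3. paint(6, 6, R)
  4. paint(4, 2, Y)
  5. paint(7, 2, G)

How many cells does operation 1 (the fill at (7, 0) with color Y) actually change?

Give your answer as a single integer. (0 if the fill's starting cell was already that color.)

After op 1 fill(7,0,Y) [44 cells changed]:
YYYYYYY
YYYYYYY
YYYYYRR
YYYYYRR
YYWYYRR
YYWBYYY
YYWBYYY
YYWYYYY

Answer: 44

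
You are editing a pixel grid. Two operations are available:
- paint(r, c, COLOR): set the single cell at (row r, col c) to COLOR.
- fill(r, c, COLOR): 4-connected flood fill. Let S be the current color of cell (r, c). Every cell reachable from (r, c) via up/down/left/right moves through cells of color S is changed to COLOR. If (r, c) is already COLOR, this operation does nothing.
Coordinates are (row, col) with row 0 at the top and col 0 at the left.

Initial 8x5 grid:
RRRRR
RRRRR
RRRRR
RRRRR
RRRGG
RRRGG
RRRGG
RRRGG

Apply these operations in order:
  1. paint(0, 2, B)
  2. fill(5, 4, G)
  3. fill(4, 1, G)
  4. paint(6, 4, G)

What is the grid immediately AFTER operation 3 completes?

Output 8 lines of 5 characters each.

Answer: GGBGG
GGGGG
GGGGG
GGGGG
GGGGG
GGGGG
GGGGG
GGGGG

Derivation:
After op 1 paint(0,2,B):
RRBRR
RRRRR
RRRRR
RRRRR
RRRGG
RRRGG
RRRGG
RRRGG
After op 2 fill(5,4,G) [0 cells changed]:
RRBRR
RRRRR
RRRRR
RRRRR
RRRGG
RRRGG
RRRGG
RRRGG
After op 3 fill(4,1,G) [31 cells changed]:
GGBGG
GGGGG
GGGGG
GGGGG
GGGGG
GGGGG
GGGGG
GGGGG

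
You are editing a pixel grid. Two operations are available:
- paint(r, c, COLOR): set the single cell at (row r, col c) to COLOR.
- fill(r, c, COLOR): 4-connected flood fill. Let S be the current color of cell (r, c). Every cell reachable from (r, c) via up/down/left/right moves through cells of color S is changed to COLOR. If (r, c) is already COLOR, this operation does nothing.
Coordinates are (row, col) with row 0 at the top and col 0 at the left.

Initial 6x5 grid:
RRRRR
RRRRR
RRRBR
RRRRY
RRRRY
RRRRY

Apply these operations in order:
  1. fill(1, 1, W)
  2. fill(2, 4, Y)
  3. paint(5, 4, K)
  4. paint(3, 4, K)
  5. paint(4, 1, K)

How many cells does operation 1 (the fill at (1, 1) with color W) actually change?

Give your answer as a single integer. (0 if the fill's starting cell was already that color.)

After op 1 fill(1,1,W) [26 cells changed]:
WWWWW
WWWWW
WWWBW
WWWWY
WWWWY
WWWWY

Answer: 26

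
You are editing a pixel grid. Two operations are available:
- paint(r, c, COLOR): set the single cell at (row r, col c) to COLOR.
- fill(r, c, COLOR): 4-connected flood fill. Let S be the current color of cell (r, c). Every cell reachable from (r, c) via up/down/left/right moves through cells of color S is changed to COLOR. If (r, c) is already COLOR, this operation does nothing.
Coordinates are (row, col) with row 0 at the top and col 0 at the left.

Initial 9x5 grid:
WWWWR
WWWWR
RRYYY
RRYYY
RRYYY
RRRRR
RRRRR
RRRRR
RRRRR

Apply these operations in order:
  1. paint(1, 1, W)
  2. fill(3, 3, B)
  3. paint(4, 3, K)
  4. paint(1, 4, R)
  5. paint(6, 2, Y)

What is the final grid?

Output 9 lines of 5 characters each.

Answer: WWWWR
WWWWR
RRBBB
RRBBB
RRBKB
RRRRR
RRYRR
RRRRR
RRRRR

Derivation:
After op 1 paint(1,1,W):
WWWWR
WWWWR
RRYYY
RRYYY
RRYYY
RRRRR
RRRRR
RRRRR
RRRRR
After op 2 fill(3,3,B) [9 cells changed]:
WWWWR
WWWWR
RRBBB
RRBBB
RRBBB
RRRRR
RRRRR
RRRRR
RRRRR
After op 3 paint(4,3,K):
WWWWR
WWWWR
RRBBB
RRBBB
RRBKB
RRRRR
RRRRR
RRRRR
RRRRR
After op 4 paint(1,4,R):
WWWWR
WWWWR
RRBBB
RRBBB
RRBKB
RRRRR
RRRRR
RRRRR
RRRRR
After op 5 paint(6,2,Y):
WWWWR
WWWWR
RRBBB
RRBBB
RRBKB
RRRRR
RRYRR
RRRRR
RRRRR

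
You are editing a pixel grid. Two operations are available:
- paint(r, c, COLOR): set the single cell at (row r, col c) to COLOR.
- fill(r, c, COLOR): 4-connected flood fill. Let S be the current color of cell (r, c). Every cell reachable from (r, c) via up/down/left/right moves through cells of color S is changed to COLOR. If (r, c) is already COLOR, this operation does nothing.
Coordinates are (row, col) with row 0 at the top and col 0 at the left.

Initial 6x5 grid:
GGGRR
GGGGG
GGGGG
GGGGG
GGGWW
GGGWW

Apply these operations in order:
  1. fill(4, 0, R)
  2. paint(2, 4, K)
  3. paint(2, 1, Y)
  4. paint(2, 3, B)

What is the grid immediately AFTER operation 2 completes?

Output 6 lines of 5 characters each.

After op 1 fill(4,0,R) [24 cells changed]:
RRRRR
RRRRR
RRRRR
RRRRR
RRRWW
RRRWW
After op 2 paint(2,4,K):
RRRRR
RRRRR
RRRRK
RRRRR
RRRWW
RRRWW

Answer: RRRRR
RRRRR
RRRRK
RRRRR
RRRWW
RRRWW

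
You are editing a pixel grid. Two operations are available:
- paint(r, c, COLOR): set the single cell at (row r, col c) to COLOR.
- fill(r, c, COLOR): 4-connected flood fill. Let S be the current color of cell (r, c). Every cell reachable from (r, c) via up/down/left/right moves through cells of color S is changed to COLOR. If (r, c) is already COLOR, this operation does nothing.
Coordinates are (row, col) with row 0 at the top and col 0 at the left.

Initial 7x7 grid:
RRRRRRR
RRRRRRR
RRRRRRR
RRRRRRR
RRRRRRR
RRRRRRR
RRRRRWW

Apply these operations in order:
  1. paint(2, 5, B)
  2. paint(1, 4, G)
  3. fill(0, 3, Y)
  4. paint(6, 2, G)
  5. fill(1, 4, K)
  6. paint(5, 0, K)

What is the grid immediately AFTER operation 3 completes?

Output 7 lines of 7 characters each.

After op 1 paint(2,5,B):
RRRRRRR
RRRRRRR
RRRRRBR
RRRRRRR
RRRRRRR
RRRRRRR
RRRRRWW
After op 2 paint(1,4,G):
RRRRRRR
RRRRGRR
RRRRRBR
RRRRRRR
RRRRRRR
RRRRRRR
RRRRRWW
After op 3 fill(0,3,Y) [45 cells changed]:
YYYYYYY
YYYYGYY
YYYYYBY
YYYYYYY
YYYYYYY
YYYYYYY
YYYYYWW

Answer: YYYYYYY
YYYYGYY
YYYYYBY
YYYYYYY
YYYYYYY
YYYYYYY
YYYYYWW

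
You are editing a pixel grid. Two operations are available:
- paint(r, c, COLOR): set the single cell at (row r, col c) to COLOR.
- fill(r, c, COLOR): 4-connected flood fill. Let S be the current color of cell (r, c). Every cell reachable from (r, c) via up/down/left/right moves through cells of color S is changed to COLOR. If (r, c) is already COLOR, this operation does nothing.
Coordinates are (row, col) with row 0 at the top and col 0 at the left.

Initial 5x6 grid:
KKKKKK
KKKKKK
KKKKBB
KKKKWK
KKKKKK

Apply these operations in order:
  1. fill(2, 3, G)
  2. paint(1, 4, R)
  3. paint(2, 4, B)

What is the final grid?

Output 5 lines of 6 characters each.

After op 1 fill(2,3,G) [27 cells changed]:
GGGGGG
GGGGGG
GGGGBB
GGGGWG
GGGGGG
After op 2 paint(1,4,R):
GGGGGG
GGGGRG
GGGGBB
GGGGWG
GGGGGG
After op 3 paint(2,4,B):
GGGGGG
GGGGRG
GGGGBB
GGGGWG
GGGGGG

Answer: GGGGGG
GGGGRG
GGGGBB
GGGGWG
GGGGGG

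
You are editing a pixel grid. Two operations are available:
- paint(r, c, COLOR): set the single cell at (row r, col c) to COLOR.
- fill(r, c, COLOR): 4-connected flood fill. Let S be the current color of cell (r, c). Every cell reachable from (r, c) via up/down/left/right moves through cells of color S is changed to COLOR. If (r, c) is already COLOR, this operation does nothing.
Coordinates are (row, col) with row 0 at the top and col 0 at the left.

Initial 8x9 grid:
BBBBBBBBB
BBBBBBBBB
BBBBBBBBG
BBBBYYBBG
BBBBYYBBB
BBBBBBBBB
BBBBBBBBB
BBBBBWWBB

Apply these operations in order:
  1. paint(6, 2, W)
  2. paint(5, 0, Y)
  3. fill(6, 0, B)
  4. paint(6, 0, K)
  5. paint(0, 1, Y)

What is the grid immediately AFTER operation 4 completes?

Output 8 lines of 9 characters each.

Answer: BBBBBBBBB
BBBBBBBBB
BBBBBBBBG
BBBBYYBBG
BBBBYYBBB
YBBBBBBBB
KBWBBBBBB
BBBBBWWBB

Derivation:
After op 1 paint(6,2,W):
BBBBBBBBB
BBBBBBBBB
BBBBBBBBG
BBBBYYBBG
BBBBYYBBB
BBBBBBBBB
BBWBBBBBB
BBBBBWWBB
After op 2 paint(5,0,Y):
BBBBBBBBB
BBBBBBBBB
BBBBBBBBG
BBBBYYBBG
BBBBYYBBB
YBBBBBBBB
BBWBBBBBB
BBBBBWWBB
After op 3 fill(6,0,B) [0 cells changed]:
BBBBBBBBB
BBBBBBBBB
BBBBBBBBG
BBBBYYBBG
BBBBYYBBB
YBBBBBBBB
BBWBBBBBB
BBBBBWWBB
After op 4 paint(6,0,K):
BBBBBBBBB
BBBBBBBBB
BBBBBBBBG
BBBBYYBBG
BBBBYYBBB
YBBBBBBBB
KBWBBBBBB
BBBBBWWBB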